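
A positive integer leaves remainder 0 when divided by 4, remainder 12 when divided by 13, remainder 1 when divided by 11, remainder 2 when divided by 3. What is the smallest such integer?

Combine the congruences pairwise.
From k ≡ 0 (mod 4) write k = 0 + 4t. Substituting into k ≡ 12 (mod 13) gives 4t ≡ 12 (mod 13), and since 4⁻¹ ≡ 10 (mod 13), t ≡ 3. Hence k ≡ 0 + 4·3 = 12 (mod 52).
From k ≡ 12 (mod 52) write k = 12 + 52t. Substituting into k ≡ 1 (mod 11) gives 52t ≡ 0 (mod 11), and since 8⁻¹ ≡ 7 (mod 11), t ≡ 0. Hence k ≡ 12 + 52·0 = 12 (mod 572).
From k ≡ 12 (mod 572) write k = 12 + 572t. Substituting into k ≡ 2 (mod 3) gives 572t ≡ 2 (mod 3), and since 2⁻¹ ≡ 2 (mod 3), t ≡ 1. Hence k ≡ 12 + 572·1 = 584 (mod 1716).

584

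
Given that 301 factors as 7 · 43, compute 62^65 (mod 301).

69

Mod 7: 62 ≡ 6; by Fermat, exponent reduces to 65 mod 6 = 5; 6^5 ≡ 6 (mod 7).
Mod 43: 62 ≡ 19; by Fermat, exponent reduces to 65 mod 42 = 23; 19^23 ≡ 26 (mod 43).
Combine by CRT: x ≡ 6 (mod 7), x ≡ 26 (mod 43) ⇒ x ≡ 69 (mod 301).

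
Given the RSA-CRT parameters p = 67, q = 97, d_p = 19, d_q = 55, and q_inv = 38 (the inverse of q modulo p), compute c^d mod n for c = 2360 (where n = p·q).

4548

m₁ = c^(d_p) mod p: c ≡ 15 (mod 67), and 15^19 mod 67 = 59.
m₂ = c^(d_q) mod q: c ≡ 32 (mod 97), and 32^55 mod 97 = 86.
h = q_inv·(m₁ − m₂) mod p = 38·(59 − 86) mod 67 = 46.
m = m₂ + h·q = 86 + 46·97 = 4548.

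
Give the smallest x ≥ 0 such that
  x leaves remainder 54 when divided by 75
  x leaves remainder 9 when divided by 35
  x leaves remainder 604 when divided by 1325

9879

Combine the congruences pairwise.
gcd(75, 35) = 5 and 5 | (9 − 54), so the pair is consistent; merging gives x ≡ 429 (mod 525), where 525 = lcm(75, 35).
gcd(525, 1325) = 25 and 25 | (604 − 429), so the pair is consistent; merging gives x ≡ 9879 (mod 27825), where 27825 = lcm(525, 1325).
The solution is unique modulo lcm(75, 35, 1325) = 27825.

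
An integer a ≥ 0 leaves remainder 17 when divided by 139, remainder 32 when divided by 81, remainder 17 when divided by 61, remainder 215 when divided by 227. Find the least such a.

112762238

Combine the congruences pairwise.
From a ≡ 17 (mod 139) write a = 17 + 139t. Substituting into a ≡ 32 (mod 81) gives 139t ≡ 15 (mod 81), and since 58⁻¹ ≡ 7 (mod 81), t ≡ 24. Hence a ≡ 17 + 139·24 = 3353 (mod 11259).
From a ≡ 3353 (mod 11259) write a = 3353 + 11259t. Substituting into a ≡ 17 (mod 61) gives 11259t ≡ 19 (mod 61), and since 35⁻¹ ≡ 7 (mod 61), t ≡ 11. Hence a ≡ 3353 + 11259·11 = 127202 (mod 686799).
From a ≡ 127202 (mod 686799) write a = 127202 + 686799t. Substituting into a ≡ 215 (mod 227) gives 686799t ≡ 133 (mod 227), and since 124⁻¹ ≡ 119 (mod 227), t ≡ 164. Hence a ≡ 127202 + 686799·164 = 112762238 (mod 155903373).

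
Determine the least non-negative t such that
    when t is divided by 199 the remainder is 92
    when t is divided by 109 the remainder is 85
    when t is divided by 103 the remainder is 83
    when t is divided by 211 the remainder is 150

435544029

Combine the congruences pairwise.
From t ≡ 92 (mod 199) write t = 92 + 199s. Substituting into t ≡ 85 (mod 109) gives 199s ≡ 102 (mod 109), and since 90⁻¹ ≡ 86 (mod 109), s ≡ 52. Hence t ≡ 92 + 199·52 = 10440 (mod 21691).
From t ≡ 10440 (mod 21691) write t = 10440 + 21691s. Substituting into t ≡ 83 (mod 103) gives 21691s ≡ 46 (mod 103), and since 61⁻¹ ≡ 76 (mod 103), s ≡ 97. Hence t ≡ 10440 + 21691·97 = 2114467 (mod 2234173).
From t ≡ 2114467 (mod 2234173) write t = 2114467 + 2234173s. Substituting into t ≡ 150 (mod 211) gives 2234173s ≡ 114 (mod 211), and since 105⁻¹ ≡ 209 (mod 211), s ≡ 194. Hence t ≡ 2114467 + 2234173·194 = 435544029 (mod 471410503).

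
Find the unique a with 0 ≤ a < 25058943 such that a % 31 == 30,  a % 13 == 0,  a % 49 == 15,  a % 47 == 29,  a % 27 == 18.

From a ≡ 30 (mod 31) write a = 30 + 31t. Substituting into a ≡ 0 (mod 13) gives 31t ≡ 9 (mod 13), and since 5⁻¹ ≡ 8 (mod 13), t ≡ 7. Hence a ≡ 30 + 31·7 = 247 (mod 403).
From a ≡ 247 (mod 403) write a = 247 + 403t. Substituting into a ≡ 15 (mod 49) gives 403t ≡ 13 (mod 49), and since 11⁻¹ ≡ 9 (mod 49), t ≡ 19. Hence a ≡ 247 + 403·19 = 7904 (mod 19747).
From a ≡ 7904 (mod 19747) write a = 7904 + 19747t. Substituting into a ≡ 29 (mod 47) gives 19747t ≡ 21 (mod 47), and since 7⁻¹ ≡ 27 (mod 47), t ≡ 3. Hence a ≡ 7904 + 19747·3 = 67145 (mod 928109).
From a ≡ 67145 (mod 928109) write a = 67145 + 928109t. Substituting into a ≡ 18 (mod 27) gives 928109t ≡ 22 (mod 27), and since 11⁻¹ ≡ 5 (mod 27), t ≡ 2. Hence a ≡ 67145 + 928109·2 = 1923363 (mod 25058943).

1923363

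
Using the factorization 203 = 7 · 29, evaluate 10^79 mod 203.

185

Mod 7: 10 ≡ 3; by Fermat, exponent reduces to 79 mod 6 = 1; 3^1 ≡ 3 (mod 7).
Mod 29: 10 ≡ 10; by Fermat, exponent reduces to 79 mod 28 = 23; 10^23 ≡ 11 (mod 29).
Combine by CRT: x ≡ 3 (mod 7), x ≡ 11 (mod 29) ⇒ x ≡ 185 (mod 203).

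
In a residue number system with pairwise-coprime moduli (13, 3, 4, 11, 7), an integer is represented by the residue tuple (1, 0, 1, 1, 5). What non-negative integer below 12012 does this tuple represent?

From x ≡ 1 (mod 13) write x = 1 + 13t. Substituting into x ≡ 0 (mod 3) gives 13t ≡ 2 (mod 3), and since 1⁻¹ ≡ 1 (mod 3), t ≡ 2. Hence x ≡ 1 + 13·2 = 27 (mod 39).
From x ≡ 27 (mod 39) write x = 27 + 39t. Substituting into x ≡ 1 (mod 4) gives 39t ≡ 2 (mod 4), and since 3⁻¹ ≡ 3 (mod 4), t ≡ 2. Hence x ≡ 27 + 39·2 = 105 (mod 156).
From x ≡ 105 (mod 156) write x = 105 + 156t. Substituting into x ≡ 1 (mod 11) gives 156t ≡ 6 (mod 11), and since 2⁻¹ ≡ 6 (mod 11), t ≡ 3. Hence x ≡ 105 + 156·3 = 573 (mod 1716).
From x ≡ 573 (mod 1716) write x = 573 + 1716t. Substituting into x ≡ 5 (mod 7) gives 1716t ≡ 6 (mod 7), and since 1⁻¹ ≡ 1 (mod 7), t ≡ 6. Hence x ≡ 573 + 1716·6 = 10869 (mod 12012).

10869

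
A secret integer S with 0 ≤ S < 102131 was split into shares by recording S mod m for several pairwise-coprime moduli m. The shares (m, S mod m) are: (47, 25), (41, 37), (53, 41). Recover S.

The moduli are pairwise coprime; N = 47·41·53 = 102131.
N/47 = 2173; 2173 ≡ 11 (mod 47); 11·30 ≡ 1, so inverse 30.
N/41 = 2491; 2491 ≡ 31 (mod 41); 31·4 ≡ 1, so inverse 4.
N/53 = 1927; 1927 ≡ 19 (mod 53); 19·14 ≡ 1, so inverse 14.
S ≡ 25·2173·30 + 37·2491·4 + 41·1927·14 = 3104516.
3104516 mod 102131 = 40586.

40586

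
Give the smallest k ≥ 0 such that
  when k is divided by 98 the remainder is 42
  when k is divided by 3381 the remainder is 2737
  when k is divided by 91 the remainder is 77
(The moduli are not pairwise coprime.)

Combine the congruences pairwise.
gcd(98, 3381) = 49 and 49 | (2737 − 42), so the pair is consistent; merging gives k ≡ 6118 (mod 6762), where 6762 = lcm(98, 3381).
gcd(6762, 91) = 7 and 7 | (77 − 6118), so the pair is consistent; merging gives k ≡ 19642 (mod 87906), where 87906 = lcm(6762, 91).
The solution is unique modulo lcm(98, 3381, 91) = 87906.

19642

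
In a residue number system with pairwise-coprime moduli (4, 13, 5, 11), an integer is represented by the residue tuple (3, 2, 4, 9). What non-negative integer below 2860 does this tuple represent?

119

The moduli are pairwise coprime; N = 4·13·5·11 = 2860.
N/4 = 715; 715 ≡ 3 (mod 4); 3·3 ≡ 1, so inverse 3.
N/13 = 220; 220 ≡ 12 (mod 13); 12·12 ≡ 1, so inverse 12.
N/5 = 572; 572 ≡ 2 (mod 5); 2·3 ≡ 1, so inverse 3.
N/11 = 260; 260 ≡ 7 (mod 11); 7·8 ≡ 1, so inverse 8.
x ≡ 3·715·3 + 2·220·12 + 4·572·3 + 9·260·8 = 37299.
37299 mod 2860 = 119.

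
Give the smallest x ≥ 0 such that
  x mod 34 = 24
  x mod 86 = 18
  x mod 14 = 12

gcd(34, 86) = 2 and 2 | (18 − 24), so the pair is consistent; merging gives x ≡ 534 (mod 1462), where 1462 = lcm(34, 86).
gcd(1462, 14) = 2 and 2 | (12 − 534), so the pair is consistent; merging gives x ≡ 6382 (mod 10234), where 10234 = lcm(1462, 14).
The solution is unique modulo lcm(34, 86, 14) = 10234.

6382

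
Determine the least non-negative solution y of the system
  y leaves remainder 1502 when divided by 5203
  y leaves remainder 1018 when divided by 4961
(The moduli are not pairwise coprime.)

gcd(5203, 4961) = 121 and 121 | (1018 − 1502), so the pair is consistent; merging gives y ≡ 204419 (mod 213323), where 213323 = lcm(5203, 4961).
The solution is unique modulo lcm(5203, 4961) = 213323.

204419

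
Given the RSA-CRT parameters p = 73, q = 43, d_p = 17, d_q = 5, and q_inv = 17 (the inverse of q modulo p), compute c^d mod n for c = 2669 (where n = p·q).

m₁ = c^(d_p) mod p: c ≡ 41 (mod 73), and 41^17 mod 73 = 57.
m₂ = c^(d_q) mod q: c ≡ 3 (mod 43), and 3^5 mod 43 = 28.
h = q_inv·(m₁ − m₂) mod p = 17·(57 − 28) mod 73 = 55.
m = m₂ + h·q = 28 + 55·43 = 2393.

2393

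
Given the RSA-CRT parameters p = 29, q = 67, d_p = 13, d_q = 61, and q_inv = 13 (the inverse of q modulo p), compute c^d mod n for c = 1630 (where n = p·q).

m₁ = c^(d_p) mod p: c ≡ 6 (mod 29), and 6^13 mod 29 = 5.
m₂ = c^(d_q) mod q: c ≡ 22 (mod 67), and 22^61 mod 67 = 25.
h = q_inv·(m₁ − m₂) mod p = 13·(5 − 25) mod 29 = 1.
m = m₂ + h·q = 25 + 1·67 = 92.

92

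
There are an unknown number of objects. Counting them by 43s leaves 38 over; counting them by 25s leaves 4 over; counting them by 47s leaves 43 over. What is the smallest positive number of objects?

50004

The moduli are pairwise coprime; M = 43·25·47 = 50525.
M/43 = 1175; 1175 ≡ 14 (mod 43); 14·40 ≡ 1, so inverse 40.
M/25 = 2021; 2021 ≡ 21 (mod 25); 21·6 ≡ 1, so inverse 6.
M/47 = 1075; 1075 ≡ 41 (mod 47); 41·39 ≡ 1, so inverse 39.
N ≡ 38·1175·40 + 4·2021·6 + 43·1075·39 = 3637279.
3637279 mod 50525 = 50004.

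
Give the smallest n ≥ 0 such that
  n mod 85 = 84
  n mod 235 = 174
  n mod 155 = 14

87124

gcd(85, 235) = 5 and 5 | (174 − 84), so the pair is consistent; merging gives n ≡ 3229 (mod 3995), where 3995 = lcm(85, 235).
gcd(3995, 155) = 5 and 5 | (14 − 3229), so the pair is consistent; merging gives n ≡ 87124 (mod 123845), where 123845 = lcm(3995, 155).
The solution is unique modulo lcm(85, 235, 155) = 123845.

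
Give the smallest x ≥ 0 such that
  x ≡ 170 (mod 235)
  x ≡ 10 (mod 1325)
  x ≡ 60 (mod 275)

gcd(235, 1325) = 5 and 5 | (10 − 170), so the pair is consistent; merging gives x ≡ 30485 (mod 62275), where 62275 = lcm(235, 1325).
gcd(62275, 275) = 25 and 25 | (60 − 30485), so the pair is consistent; merging gives x ≡ 217310 (mod 685025), where 685025 = lcm(62275, 275).
The solution is unique modulo lcm(235, 1325, 275) = 685025.

217310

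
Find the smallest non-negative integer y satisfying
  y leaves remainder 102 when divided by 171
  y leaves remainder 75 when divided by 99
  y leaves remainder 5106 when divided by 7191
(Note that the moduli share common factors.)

gcd(171, 99) = 9 and 9 | (75 − 102), so the pair is consistent; merging gives y ≡ 273 (mod 1881), where 1881 = lcm(171, 99).
gcd(1881, 7191) = 9 and 9 | (5106 − 273), so the pair is consistent; merging gives y ≡ 515667 (mod 1502919), where 1502919 = lcm(1881, 7191).
The solution is unique modulo lcm(171, 99, 7191) = 1502919.

515667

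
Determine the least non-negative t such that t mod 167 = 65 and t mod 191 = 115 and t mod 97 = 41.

From t ≡ 65 (mod 167) write t = 65 + 167s. Substituting into t ≡ 115 (mod 191) gives 167s ≡ 50 (mod 191), and since 167⁻¹ ≡ 183 (mod 191), s ≡ 173. Hence t ≡ 65 + 167·173 = 28956 (mod 31897).
From t ≡ 28956 (mod 31897) write t = 28956 + 31897s. Substituting into t ≡ 41 (mod 97) gives 31897s ≡ 88 (mod 97), and since 81⁻¹ ≡ 6 (mod 97), s ≡ 43. Hence t ≡ 28956 + 31897·43 = 1400527 (mod 3094009).

1400527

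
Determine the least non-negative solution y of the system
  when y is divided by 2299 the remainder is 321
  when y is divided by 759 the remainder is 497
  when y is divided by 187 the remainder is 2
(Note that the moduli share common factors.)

1605023

Combine the congruences pairwise.
gcd(2299, 759) = 11 and 11 | (497 − 321), so the pair is consistent; merging gives y ≡ 18713 (mod 158631), where 158631 = lcm(2299, 759).
gcd(158631, 187) = 11 and 11 | (2 − 18713), so the pair is consistent; merging gives y ≡ 1605023 (mod 2696727), where 2696727 = lcm(158631, 187).
The solution is unique modulo lcm(2299, 759, 187) = 2696727.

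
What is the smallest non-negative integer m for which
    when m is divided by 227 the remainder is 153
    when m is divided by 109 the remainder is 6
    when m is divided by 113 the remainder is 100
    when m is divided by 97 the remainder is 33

From m ≡ 153 (mod 227) write m = 153 + 227t. Substituting into m ≡ 6 (mod 109) gives 227t ≡ 71 (mod 109), and since 9⁻¹ ≡ 97 (mod 109), t ≡ 20. Hence m ≡ 153 + 227·20 = 4693 (mod 24743).
From m ≡ 4693 (mod 24743) write m = 4693 + 24743t. Substituting into m ≡ 100 (mod 113) gives 24743t ≡ 40 (mod 113), and since 109⁻¹ ≡ 28 (mod 113), t ≡ 103. Hence m ≡ 4693 + 24743·103 = 2553222 (mod 2795959).
From m ≡ 2553222 (mod 2795959) write m = 2553222 + 2795959t. Substituting into m ≡ 33 (mod 97) gives 2795959t ≡ 45 (mod 97), and since 31⁻¹ ≡ 72 (mod 97), t ≡ 39. Hence m ≡ 2553222 + 2795959·39 = 111595623 (mod 271208023).

111595623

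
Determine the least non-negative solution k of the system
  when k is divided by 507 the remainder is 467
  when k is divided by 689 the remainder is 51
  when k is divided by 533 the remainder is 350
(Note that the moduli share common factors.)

13142

gcd(507, 689) = 13 and 13 | (51 − 467), so the pair is consistent; merging gives k ≡ 13142 (mod 26871), where 26871 = lcm(507, 689).
gcd(26871, 533) = 13 and 13 | (350 − 13142), so the pair is consistent; merging gives k ≡ 13142 (mod 1101711), where 1101711 = lcm(26871, 533).
The solution is unique modulo lcm(507, 689, 533) = 1101711.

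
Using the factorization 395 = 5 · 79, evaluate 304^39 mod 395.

Mod 5: 304 ≡ 4; by Fermat, exponent reduces to 39 mod 4 = 3; 4^3 ≡ 4 (mod 5).
Mod 79: 304 ≡ 67; 67^39 ≡ 1 (mod 79).
Combine by CRT: x ≡ 4 (mod 5), x ≡ 1 (mod 79) ⇒ x ≡ 159 (mod 395).

159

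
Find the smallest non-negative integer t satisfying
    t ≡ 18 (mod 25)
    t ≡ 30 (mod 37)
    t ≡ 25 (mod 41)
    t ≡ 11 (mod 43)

550368

From t ≡ 18 (mod 25) write t = 18 + 25s. Substituting into t ≡ 30 (mod 37) gives 25s ≡ 12 (mod 37), and since 25⁻¹ ≡ 3 (mod 37), s ≡ 36. Hence t ≡ 18 + 25·36 = 918 (mod 925).
From t ≡ 918 (mod 925) write t = 918 + 925s. Substituting into t ≡ 25 (mod 41) gives 925s ≡ 9 (mod 41), and since 23⁻¹ ≡ 25 (mod 41), s ≡ 20. Hence t ≡ 918 + 925·20 = 19418 (mod 37925).
From t ≡ 19418 (mod 37925) write t = 19418 + 37925s. Substituting into t ≡ 11 (mod 43) gives 37925s ≡ 29 (mod 43), and since 42⁻¹ ≡ 42 (mod 43), s ≡ 14. Hence t ≡ 19418 + 37925·14 = 550368 (mod 1630775).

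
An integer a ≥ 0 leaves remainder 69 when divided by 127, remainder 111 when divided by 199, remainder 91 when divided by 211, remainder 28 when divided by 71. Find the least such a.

89241064

The moduli are pairwise coprime; N = 127·199·211·71 = 378614813.
N/127 = 2981219; 2981219 ≡ 21 (mod 127); 21·121 ≡ 1, so inverse 121.
N/199 = 1902587; 1902587 ≡ 147 (mod 199); 147·88 ≡ 1, so inverse 88.
N/211 = 1794383; 1794383 ≡ 39 (mod 211); 39·92 ≡ 1, so inverse 92.
N/71 = 5332603; 5332603 ≡ 6 (mod 71); 6·12 ≡ 1, so inverse 12.
a ≡ 69·2981219·121 + 111·1902587·88 + 91·1794383·92 + 28·5332603·12 = 60288996331.
60288996331 mod 378614813 = 89241064.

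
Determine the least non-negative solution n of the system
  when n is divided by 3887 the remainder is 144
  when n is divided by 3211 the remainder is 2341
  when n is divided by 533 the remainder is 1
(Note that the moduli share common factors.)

2320683

gcd(3887, 3211) = 169 and 169 | (2341 − 144), so the pair is consistent; merging gives n ≡ 31240 (mod 73853), where 73853 = lcm(3887, 3211).
gcd(73853, 533) = 13 and 13 | (1 − 31240), so the pair is consistent; merging gives n ≡ 2320683 (mod 3027973), where 3027973 = lcm(73853, 533).
The solution is unique modulo lcm(3887, 3211, 533) = 3027973.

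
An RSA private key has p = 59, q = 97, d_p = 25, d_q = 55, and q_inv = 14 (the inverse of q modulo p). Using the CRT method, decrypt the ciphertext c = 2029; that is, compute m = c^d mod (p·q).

1637

m₁ = c^(d_p) mod p: c ≡ 23 (mod 59), and 23^25 mod 59 = 44.
m₂ = c^(d_q) mod q: c ≡ 89 (mod 97), and 89^55 mod 97 = 85.
h = q_inv·(m₁ − m₂) mod p = 14·(44 − 85) mod 59 = 16.
m = m₂ + h·q = 85 + 16·97 = 1637.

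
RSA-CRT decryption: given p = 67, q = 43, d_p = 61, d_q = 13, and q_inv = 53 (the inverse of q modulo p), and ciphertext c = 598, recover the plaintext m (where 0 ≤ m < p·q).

2225

m₁ = c^(d_p) mod p: c ≡ 62 (mod 67), and 62^61 mod 67 = 14.
m₂ = c^(d_q) mod q: c ≡ 39 (mod 43), and 39^13 mod 43 = 32.
h = q_inv·(m₁ − m₂) mod p = 53·(14 − 32) mod 67 = 51.
m = m₂ + h·q = 32 + 51·43 = 2225.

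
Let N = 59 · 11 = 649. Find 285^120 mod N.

Mod 59: 285 ≡ 49; by Fermat, exponent reduces to 120 mod 58 = 4; 49^4 ≡ 29 (mod 59).
Mod 11: 285 ≡ 10; since 10 | 120, by Fermat 10^120 ≡ 1 (mod 11).
Combine by CRT: x ≡ 29 (mod 59), x ≡ 1 (mod 11) ⇒ x ≡ 265 (mod 649).

265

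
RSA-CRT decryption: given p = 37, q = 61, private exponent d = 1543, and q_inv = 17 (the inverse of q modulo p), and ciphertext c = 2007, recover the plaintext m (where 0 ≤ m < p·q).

974

d_p = d mod (p−1) = 1543 mod 36 = 31; d_q = d mod (q−1) = 43.
m₁ = c^(d_p) mod p: c ≡ 9 (mod 37), and 9^31 mod 37 = 12.
m₂ = c^(d_q) mod q: c ≡ 55 (mod 61), and 55^43 mod 61 = 59.
h = q_inv·(m₁ − m₂) mod p = 17·(12 − 59) mod 37 = 15.
m = m₂ + h·q = 59 + 15·61 = 974.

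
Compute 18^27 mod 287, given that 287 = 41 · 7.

78

Mod 41: 18 ≡ 18; 18^27 ≡ 37 (mod 41).
Mod 7: 18 ≡ 4; by Fermat, exponent reduces to 27 mod 6 = 3; 4^3 ≡ 1 (mod 7).
Combine by CRT: x ≡ 37 (mod 41), x ≡ 1 (mod 7) ⇒ x ≡ 78 (mod 287).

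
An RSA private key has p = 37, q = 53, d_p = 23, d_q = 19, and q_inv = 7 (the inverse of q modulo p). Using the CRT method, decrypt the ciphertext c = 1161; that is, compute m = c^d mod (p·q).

230

m₁ = c^(d_p) mod p: c ≡ 14 (mod 37), and 14^23 mod 37 = 8.
m₂ = c^(d_q) mod q: c ≡ 48 (mod 53), and 48^19 mod 53 = 18.
h = q_inv·(m₁ − m₂) mod p = 7·(8 − 18) mod 37 = 4.
m = m₂ + h·q = 18 + 4·53 = 230.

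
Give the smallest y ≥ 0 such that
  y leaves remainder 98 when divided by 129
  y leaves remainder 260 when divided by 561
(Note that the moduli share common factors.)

3065

gcd(129, 561) = 3 and 3 | (260 − 98), so the pair is consistent; merging gives y ≡ 3065 (mod 24123), where 24123 = lcm(129, 561).
The solution is unique modulo lcm(129, 561) = 24123.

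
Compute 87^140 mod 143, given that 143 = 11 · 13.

133

Mod 11: 87 ≡ 10; since 10 | 140, by Fermat 10^140 ≡ 1 (mod 11).
Mod 13: 87 ≡ 9; by Fermat, exponent reduces to 140 mod 12 = 8; 9^8 ≡ 3 (mod 13).
Combine by CRT: x ≡ 1 (mod 11), x ≡ 3 (mod 13) ⇒ x ≡ 133 (mod 143).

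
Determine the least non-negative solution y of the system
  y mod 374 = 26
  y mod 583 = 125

12368

gcd(374, 583) = 11 and 11 | (125 − 26), so the pair is consistent; merging gives y ≡ 12368 (mod 19822), where 19822 = lcm(374, 583).
The solution is unique modulo lcm(374, 583) = 19822.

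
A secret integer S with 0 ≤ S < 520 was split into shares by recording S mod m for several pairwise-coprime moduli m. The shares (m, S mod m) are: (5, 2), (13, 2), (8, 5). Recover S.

197

The moduli are pairwise coprime; N = 5·13·8 = 520.
N/5 = 104; 104 ≡ 4 (mod 5); 4·4 ≡ 1, so inverse 4.
N/13 = 40; 40 ≡ 1 (mod 13), inverse 1.
N/8 = 65; 65 ≡ 1 (mod 8), inverse 1.
S ≡ 2·104·4 + 2·40·1 + 5·65·1 = 1237.
1237 mod 520 = 197.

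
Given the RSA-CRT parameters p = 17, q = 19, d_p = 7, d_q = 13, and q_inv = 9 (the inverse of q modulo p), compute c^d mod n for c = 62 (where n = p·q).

207

m₁ = c^(d_p) mod p: c ≡ 11 (mod 17), and 11^7 mod 17 = 3.
m₂ = c^(d_q) mod q: c ≡ 5 (mod 19), and 5^13 mod 19 = 17.
h = q_inv·(m₁ − m₂) mod p = 9·(3 − 17) mod 17 = 10.
m = m₂ + h·q = 17 + 10·19 = 207.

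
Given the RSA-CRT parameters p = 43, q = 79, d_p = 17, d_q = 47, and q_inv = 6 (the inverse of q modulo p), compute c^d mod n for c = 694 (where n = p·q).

m₁ = c^(d_p) mod p: c ≡ 6 (mod 43), and 6^17 mod 43 = 36.
m₂ = c^(d_q) mod q: c ≡ 62 (mod 79), and 62^47 mod 79 = 8.
h = q_inv·(m₁ − m₂) mod p = 6·(36 − 8) mod 43 = 39.
m = m₂ + h·q = 8 + 39·79 = 3089.

3089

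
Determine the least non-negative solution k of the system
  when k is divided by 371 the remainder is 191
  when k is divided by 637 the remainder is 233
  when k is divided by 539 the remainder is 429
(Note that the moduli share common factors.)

gcd(371, 637) = 7 and 7 | (233 − 191), so the pair is consistent; merging gives k ≡ 7240 (mod 33761), where 33761 = lcm(371, 637).
gcd(33761, 539) = 49 and 49 | (429 − 7240), so the pair is consistent; merging gives k ≡ 344850 (mod 371371), where 371371 = lcm(33761, 539).
The solution is unique modulo lcm(371, 637, 539) = 371371.

344850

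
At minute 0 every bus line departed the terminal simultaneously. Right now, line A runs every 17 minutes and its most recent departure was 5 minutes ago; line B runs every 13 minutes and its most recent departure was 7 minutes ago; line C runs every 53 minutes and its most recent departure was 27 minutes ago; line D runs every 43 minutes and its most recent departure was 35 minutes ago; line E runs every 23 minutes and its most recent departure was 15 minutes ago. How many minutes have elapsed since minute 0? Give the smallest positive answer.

9593292

From t ≡ 5 (mod 17) write t = 5 + 17s. Substituting into t ≡ 7 (mod 13) gives 17s ≡ 2 (mod 13), and since 4⁻¹ ≡ 10 (mod 13), s ≡ 7. Hence t ≡ 5 + 17·7 = 124 (mod 221).
From t ≡ 124 (mod 221) write t = 124 + 221s. Substituting into t ≡ 27 (mod 53) gives 221s ≡ 9 (mod 53), and since 9⁻¹ ≡ 6 (mod 53), s ≡ 1. Hence t ≡ 124 + 221·1 = 345 (mod 11713).
From t ≡ 345 (mod 11713) write t = 345 + 11713s. Substituting into t ≡ 35 (mod 43) gives 11713s ≡ 34 (mod 43), and since 17⁻¹ ≡ 38 (mod 43), s ≡ 2. Hence t ≡ 345 + 11713·2 = 23771 (mod 503659).
From t ≡ 23771 (mod 503659) write t = 23771 + 503659s. Substituting into t ≡ 15 (mod 23) gives 503659s ≡ 3 (mod 23), and since 5⁻¹ ≡ 14 (mod 23), s ≡ 19. Hence t ≡ 23771 + 503659·19 = 9593292 (mod 11584157).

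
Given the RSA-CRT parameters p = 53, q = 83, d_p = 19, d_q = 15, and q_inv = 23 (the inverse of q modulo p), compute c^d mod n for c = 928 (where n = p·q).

m₁ = c^(d_p) mod p: c ≡ 27 (mod 53), and 27^19 mod 53 = 31.
m₂ = c^(d_q) mod q: c ≡ 15 (mod 83), and 15^15 mod 83 = 14.
h = q_inv·(m₁ − m₂) mod p = 23·(31 − 14) mod 53 = 20.
m = m₂ + h·q = 14 + 20·83 = 1674.

1674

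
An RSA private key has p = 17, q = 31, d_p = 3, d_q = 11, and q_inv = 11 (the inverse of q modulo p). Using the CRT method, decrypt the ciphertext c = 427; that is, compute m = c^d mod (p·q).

m₁ = c^(d_p) mod p: c ≡ 2 (mod 17), and 2^3 mod 17 = 8.
m₂ = c^(d_q) mod q: c ≡ 24 (mod 31), and 24^11 mod 31 = 11.
h = q_inv·(m₁ − m₂) mod p = 11·(8 − 11) mod 17 = 1.
m = m₂ + h·q = 11 + 1·31 = 42.

42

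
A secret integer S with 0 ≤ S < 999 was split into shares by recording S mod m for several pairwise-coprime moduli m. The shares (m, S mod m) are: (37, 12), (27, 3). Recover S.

From S ≡ 12 (mod 37) write S = 12 + 37t. Substituting into S ≡ 3 (mod 27) gives 37t ≡ 18 (mod 27), and since 10⁻¹ ≡ 19 (mod 27), t ≡ 18. Hence S ≡ 12 + 37·18 = 678 (mod 999).

678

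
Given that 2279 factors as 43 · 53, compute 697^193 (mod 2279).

Mod 43: 697 ≡ 9; by Fermat, exponent reduces to 193 mod 42 = 25; 9^25 ≡ 25 (mod 43).
Mod 53: 697 ≡ 8; by Fermat, exponent reduces to 193 mod 52 = 37; 8^37 ≡ 22 (mod 53).
Combine by CRT: x ≡ 25 (mod 43), x ≡ 22 (mod 53) ⇒ x ≡ 2089 (mod 2279).

2089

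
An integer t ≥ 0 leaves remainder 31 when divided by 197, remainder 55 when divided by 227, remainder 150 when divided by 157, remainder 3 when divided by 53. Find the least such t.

210420656

The moduli are pairwise coprime; N = 197·227·157·53 = 372106799.
N/197 = 1888867; 1888867 ≡ 31 (mod 197); 31·89 ≡ 1, so inverse 89.
N/227 = 1639237; 1639237 ≡ 70 (mod 227); 70·120 ≡ 1, so inverse 120.
N/157 = 2370107; 2370107 ≡ 35 (mod 157); 35·9 ≡ 1, so inverse 9.
N/53 = 7020883; 7020883 ≡ 26 (mod 53); 26·51 ≡ 1, so inverse 51.
t ≡ 31·1888867·89 + 55·1639237·120 + 150·2370107·9 + 3·7020883·51 = 20304187802.
20304187802 mod 372106799 = 210420656.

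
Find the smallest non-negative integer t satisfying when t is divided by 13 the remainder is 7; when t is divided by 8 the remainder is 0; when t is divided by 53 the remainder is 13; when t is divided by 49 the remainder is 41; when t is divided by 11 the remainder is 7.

Combine the congruences pairwise.
From t ≡ 7 (mod 13) write t = 7 + 13s. Substituting into t ≡ 0 (mod 8) gives 13s ≡ 1 (mod 8), and since 5⁻¹ ≡ 5 (mod 8), s ≡ 5. Hence t ≡ 7 + 13·5 = 72 (mod 104).
From t ≡ 72 (mod 104) write t = 72 + 104s. Substituting into t ≡ 13 (mod 53) gives 104s ≡ 47 (mod 53), and since 51⁻¹ ≡ 26 (mod 53), s ≡ 3. Hence t ≡ 72 + 104·3 = 384 (mod 5512).
From t ≡ 384 (mod 5512) write t = 384 + 5512s. Substituting into t ≡ 41 (mod 49) gives 5512s ≡ 0 (mod 49), and since 24⁻¹ ≡ 47 (mod 49), s ≡ 0. Hence t ≡ 384 + 5512·0 = 384 (mod 270088).
From t ≡ 384 (mod 270088) write t = 384 + 270088s. Substituting into t ≡ 7 (mod 11) gives 270088s ≡ 8 (mod 11), and since 5⁻¹ ≡ 9 (mod 11), s ≡ 6. Hence t ≡ 384 + 270088·6 = 1620912 (mod 2970968).

1620912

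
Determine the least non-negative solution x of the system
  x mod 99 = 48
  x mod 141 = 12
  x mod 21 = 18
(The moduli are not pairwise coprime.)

6780

gcd(99, 141) = 3 and 3 | (12 − 48), so the pair is consistent; merging gives x ≡ 2127 (mod 4653), where 4653 = lcm(99, 141).
gcd(4653, 21) = 3 and 3 | (18 − 2127), so the pair is consistent; merging gives x ≡ 6780 (mod 32571), where 32571 = lcm(4653, 21).
The solution is unique modulo lcm(99, 141, 21) = 32571.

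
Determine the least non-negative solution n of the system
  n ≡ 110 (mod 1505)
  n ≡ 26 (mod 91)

Combine the congruences pairwise.
gcd(1505, 91) = 7 and 7 | (26 − 110), so the pair is consistent; merging gives n ≡ 3120 (mod 19565), where 19565 = lcm(1505, 91).
The solution is unique modulo lcm(1505, 91) = 19565.

3120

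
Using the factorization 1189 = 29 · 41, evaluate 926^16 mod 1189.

953

Mod 29: 926 ≡ 27; 27^16 ≡ 25 (mod 29).
Mod 41: 926 ≡ 24; 24^16 ≡ 10 (mod 41).
Combine by CRT: x ≡ 25 (mod 29), x ≡ 10 (mod 41) ⇒ x ≡ 953 (mod 1189).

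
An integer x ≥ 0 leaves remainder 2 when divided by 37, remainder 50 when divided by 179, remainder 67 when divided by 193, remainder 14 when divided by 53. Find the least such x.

53303386

Combine the congruences pairwise.
From x ≡ 2 (mod 37) write x = 2 + 37t. Substituting into x ≡ 50 (mod 179) gives 37t ≡ 48 (mod 179), and since 37⁻¹ ≡ 150 (mod 179), t ≡ 40. Hence x ≡ 2 + 37·40 = 1482 (mod 6623).
From x ≡ 1482 (mod 6623) write x = 1482 + 6623t. Substituting into x ≡ 67 (mod 193) gives 6623t ≡ 129 (mod 193), and since 61⁻¹ ≡ 19 (mod 193), t ≡ 135. Hence x ≡ 1482 + 6623·135 = 895587 (mod 1278239).
From x ≡ 895587 (mod 1278239) write x = 895587 + 1278239t. Substituting into x ≡ 14 (mod 53) gives 1278239t ≡ 21 (mod 53), and since 38⁻¹ ≡ 7 (mod 53), t ≡ 41. Hence x ≡ 895587 + 1278239·41 = 53303386 (mod 67746667).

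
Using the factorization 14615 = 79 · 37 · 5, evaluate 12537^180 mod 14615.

1

Mod 79: 12537 ≡ 55; by Fermat, exponent reduces to 180 mod 78 = 24; 55^24 ≡ 1 (mod 79).
Mod 37: 12537 ≡ 31; since 36 | 180, by Fermat 31^180 ≡ 1 (mod 37).
Mod 5: 12537 ≡ 2; since 4 | 180, by Fermat 2^180 ≡ 1 (mod 5).
Combine by CRT: x ≡ 1 (mod 79), x ≡ 1 (mod 37), x ≡ 1 (mod 5) ⇒ x ≡ 1 (mod 14615).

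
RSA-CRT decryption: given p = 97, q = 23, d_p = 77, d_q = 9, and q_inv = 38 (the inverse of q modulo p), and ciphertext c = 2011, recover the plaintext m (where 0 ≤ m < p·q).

963

m₁ = c^(d_p) mod p: c ≡ 71 (mod 97), and 71^77 mod 97 = 90.
m₂ = c^(d_q) mod q: c ≡ 10 (mod 23), and 10^9 mod 23 = 20.
h = q_inv·(m₁ − m₂) mod p = 38·(90 − 20) mod 97 = 41.
m = m₂ + h·q = 20 + 41·23 = 963.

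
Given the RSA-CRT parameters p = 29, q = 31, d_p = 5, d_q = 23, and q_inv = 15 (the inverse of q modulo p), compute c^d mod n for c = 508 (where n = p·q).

m₁ = c^(d_p) mod p: c ≡ 15 (mod 29), and 15^5 mod 29 = 10.
m₂ = c^(d_q) mod q: c ≡ 12 (mod 31), and 12^23 mod 31 = 22.
h = q_inv·(m₁ − m₂) mod p = 15·(10 − 22) mod 29 = 23.
m = m₂ + h·q = 22 + 23·31 = 735.

735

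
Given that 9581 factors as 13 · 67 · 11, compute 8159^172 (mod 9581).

196

Mod 13: 8159 ≡ 8; by Fermat, exponent reduces to 172 mod 12 = 4; 8^4 ≡ 1 (mod 13).
Mod 67: 8159 ≡ 52; by Fermat, exponent reduces to 172 mod 66 = 40; 52^40 ≡ 62 (mod 67).
Mod 11: 8159 ≡ 8; by Fermat, exponent reduces to 172 mod 10 = 2; 8^2 ≡ 9 (mod 11).
Combine by CRT: x ≡ 1 (mod 13), x ≡ 62 (mod 67), x ≡ 9 (mod 11) ⇒ x ≡ 196 (mod 9581).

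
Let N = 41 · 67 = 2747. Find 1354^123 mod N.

Mod 41: 1354 ≡ 1; by Fermat, exponent reduces to 123 mod 40 = 3; 1^3 ≡ 1 (mod 41).
Mod 67: 1354 ≡ 14; by Fermat, exponent reduces to 123 mod 66 = 57; 14^57 ≡ 62 (mod 67).
Combine by CRT: x ≡ 1 (mod 41), x ≡ 62 (mod 67) ⇒ x ≡ 1067 (mod 2747).

1067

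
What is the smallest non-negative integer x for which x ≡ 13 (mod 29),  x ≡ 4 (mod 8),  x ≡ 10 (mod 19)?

Combine the congruences pairwise.
From x ≡ 13 (mod 29) write x = 13 + 29t. Substituting into x ≡ 4 (mod 8) gives 29t ≡ 7 (mod 8), and since 5⁻¹ ≡ 5 (mod 8), t ≡ 3. Hence x ≡ 13 + 29·3 = 100 (mod 232).
From x ≡ 100 (mod 232) write x = 100 + 232t. Substituting into x ≡ 10 (mod 19) gives 232t ≡ 5 (mod 19), and since 4⁻¹ ≡ 5 (mod 19), t ≡ 6. Hence x ≡ 100 + 232·6 = 1492 (mod 4408).

1492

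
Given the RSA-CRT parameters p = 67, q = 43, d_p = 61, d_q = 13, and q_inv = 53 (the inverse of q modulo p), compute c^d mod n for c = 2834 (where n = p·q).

m₁ = c^(d_p) mod p: c ≡ 20 (mod 67), and 20^61 mod 67 = 31.
m₂ = c^(d_q) mod q: c ≡ 39 (mod 43), and 39^13 mod 43 = 32.
h = q_inv·(m₁ − m₂) mod p = 53·(31 − 32) mod 67 = 14.
m = m₂ + h·q = 32 + 14·43 = 634.

634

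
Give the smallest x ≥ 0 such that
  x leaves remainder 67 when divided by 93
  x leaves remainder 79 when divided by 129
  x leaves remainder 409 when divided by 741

Combine the congruences pairwise.
gcd(93, 129) = 3 and 3 | (79 − 67), so the pair is consistent; merging gives x ≡ 1369 (mod 3999), where 3999 = lcm(93, 129).
gcd(3999, 741) = 3 and 3 | (409 − 1369), so the pair is consistent; merging gives x ≡ 613216 (mod 987753), where 987753 = lcm(3999, 741).
The solution is unique modulo lcm(93, 129, 741) = 987753.

613216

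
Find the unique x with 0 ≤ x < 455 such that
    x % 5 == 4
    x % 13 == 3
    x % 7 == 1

The moduli are pairwise coprime; N = 5·13·7 = 455.
N/5 = 91; 91 ≡ 1 (mod 5), inverse 1.
N/13 = 35; 35 ≡ 9 (mod 13); 9·3 ≡ 1, so inverse 3.
N/7 = 65; 65 ≡ 2 (mod 7); 2·4 ≡ 1, so inverse 4.
x ≡ 4·91·1 + 3·35·3 + 1·65·4 = 939.
939 mod 455 = 29.

29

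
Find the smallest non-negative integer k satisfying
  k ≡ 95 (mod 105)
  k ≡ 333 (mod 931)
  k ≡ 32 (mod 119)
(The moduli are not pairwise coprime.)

gcd(105, 931) = 7 and 7 | (333 − 95), so the pair is consistent; merging gives k ≡ 2195 (mod 13965), where 13965 = lcm(105, 931).
gcd(13965, 119) = 7 and 7 | (32 − 2195), so the pair is consistent; merging gives k ≡ 113915 (mod 237405), where 237405 = lcm(13965, 119).
The solution is unique modulo lcm(105, 931, 119) = 237405.

113915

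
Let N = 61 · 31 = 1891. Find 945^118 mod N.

4

Mod 61: 945 ≡ 30; by Fermat, exponent reduces to 118 mod 60 = 58; 30^58 ≡ 4 (mod 61).
Mod 31: 945 ≡ 15; by Fermat, exponent reduces to 118 mod 30 = 28; 15^28 ≡ 4 (mod 31).
Combine by CRT: x ≡ 4 (mod 61), x ≡ 4 (mod 31) ⇒ x ≡ 4 (mod 1891).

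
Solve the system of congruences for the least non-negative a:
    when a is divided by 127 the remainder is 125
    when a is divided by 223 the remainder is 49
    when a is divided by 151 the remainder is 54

Combine the congruences pairwise.
From a ≡ 125 (mod 127) write a = 125 + 127t. Substituting into a ≡ 49 (mod 223) gives 127t ≡ 147 (mod 223), and since 127⁻¹ ≡ 72 (mod 223), t ≡ 103. Hence a ≡ 125 + 127·103 = 13206 (mod 28321).
From a ≡ 13206 (mod 28321) write a = 13206 + 28321t. Substituting into a ≡ 54 (mod 151) gives 28321t ≡ 136 (mod 151), and since 84⁻¹ ≡ 9 (mod 151), t ≡ 16. Hence a ≡ 13206 + 28321·16 = 466342 (mod 4276471).

466342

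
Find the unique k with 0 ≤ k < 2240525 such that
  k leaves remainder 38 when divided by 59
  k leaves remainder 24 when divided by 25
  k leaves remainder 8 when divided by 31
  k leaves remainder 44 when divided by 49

1233374

The moduli are pairwise coprime; N = 59·25·31·49 = 2240525.
N/59 = 37975; 37975 ≡ 38 (mod 59); 38·14 ≡ 1, so inverse 14.
N/25 = 89621; 89621 ≡ 21 (mod 25); 21·6 ≡ 1, so inverse 6.
N/31 = 72275; 72275 ≡ 14 (mod 31); 14·20 ≡ 1, so inverse 20.
N/49 = 45725; 45725 ≡ 8 (mod 49); 8·43 ≡ 1, so inverse 43.
k ≡ 38·37975·14 + 24·89621·6 + 8·72275·20 + 44·45725·43 = 131183824.
131183824 mod 2240525 = 1233374.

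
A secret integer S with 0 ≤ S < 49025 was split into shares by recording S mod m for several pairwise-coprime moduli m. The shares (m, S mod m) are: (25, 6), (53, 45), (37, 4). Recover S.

37781

From S ≡ 6 (mod 25) write S = 6 + 25t. Substituting into S ≡ 45 (mod 53) gives 25t ≡ 39 (mod 53), and since 25⁻¹ ≡ 17 (mod 53), t ≡ 27. Hence S ≡ 6 + 25·27 = 681 (mod 1325).
From S ≡ 681 (mod 1325) write S = 681 + 1325t. Substituting into S ≡ 4 (mod 37) gives 1325t ≡ 26 (mod 37), and since 30⁻¹ ≡ 21 (mod 37), t ≡ 28. Hence S ≡ 681 + 1325·28 = 37781 (mod 49025).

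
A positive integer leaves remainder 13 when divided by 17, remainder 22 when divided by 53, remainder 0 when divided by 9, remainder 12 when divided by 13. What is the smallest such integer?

The moduli are pairwise coprime; N = 17·53·9·13 = 105417.
N/17 = 6201; 6201 ≡ 13 (mod 17); 13·4 ≡ 1, so inverse 4.
N/53 = 1989; 1989 ≡ 28 (mod 53); 28·36 ≡ 1, so inverse 36.
N/9 = 11713; 11713 ≡ 4 (mod 9); 4·7 ≡ 1, so inverse 7.
N/13 = 8109; 8109 ≡ 10 (mod 13); 10·4 ≡ 1, so inverse 4.
x ≡ 13·6201·4 + 22·1989·36 + 0·11713·7 + 12·8109·4 = 2286972.
2286972 mod 105417 = 73215.

73215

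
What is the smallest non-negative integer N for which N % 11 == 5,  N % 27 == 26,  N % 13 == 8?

2348

Combine the congruences pairwise.
From N ≡ 5 (mod 11) write N = 5 + 11t. Substituting into N ≡ 26 (mod 27) gives 11t ≡ 21 (mod 27), and since 11⁻¹ ≡ 5 (mod 27), t ≡ 24. Hence N ≡ 5 + 11·24 = 269 (mod 297).
From N ≡ 269 (mod 297) write N = 269 + 297t. Substituting into N ≡ 8 (mod 13) gives 297t ≡ 12 (mod 13), and since 11⁻¹ ≡ 6 (mod 13), t ≡ 7. Hence N ≡ 269 + 297·7 = 2348 (mod 3861).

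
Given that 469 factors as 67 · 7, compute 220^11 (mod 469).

Mod 67: 220 ≡ 19; 19^11 ≡ 29 (mod 67).
Mod 7: 220 ≡ 3; by Fermat, exponent reduces to 11 mod 6 = 5; 3^5 ≡ 5 (mod 7).
Combine by CRT: x ≡ 29 (mod 67), x ≡ 5 (mod 7) ⇒ x ≡ 96 (mod 469).

96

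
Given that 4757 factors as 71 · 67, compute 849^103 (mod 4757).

Mod 71: 849 ≡ 68; by Fermat, exponent reduces to 103 mod 70 = 33; 68^33 ≡ 63 (mod 71).
Mod 67: 849 ≡ 45; by Fermat, exponent reduces to 103 mod 66 = 37; 45^37 ≡ 43 (mod 67).
Combine by CRT: x ≡ 63 (mod 71), x ≡ 43 (mod 67) ⇒ x ≡ 4465 (mod 4757).

4465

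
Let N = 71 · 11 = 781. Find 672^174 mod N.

540

Mod 71: 672 ≡ 33; by Fermat, exponent reduces to 174 mod 70 = 34; 33^34 ≡ 43 (mod 71).
Mod 11: 672 ≡ 1; by Fermat, exponent reduces to 174 mod 10 = 4; 1^4 ≡ 1 (mod 11).
Combine by CRT: x ≡ 43 (mod 71), x ≡ 1 (mod 11) ⇒ x ≡ 540 (mod 781).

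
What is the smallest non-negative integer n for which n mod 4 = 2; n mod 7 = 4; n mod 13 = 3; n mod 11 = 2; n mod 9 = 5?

28382

The moduli are pairwise coprime; M = 4·7·13·11·9 = 36036.
M/4 = 9009; 9009 ≡ 1 (mod 4), inverse 1.
M/7 = 5148; 5148 ≡ 3 (mod 7); 3·5 ≡ 1, so inverse 5.
M/13 = 2772; 2772 ≡ 3 (mod 13); 3·9 ≡ 1, so inverse 9.
M/11 = 3276; 3276 ≡ 9 (mod 11); 9·5 ≡ 1, so inverse 5.
M/9 = 4004; 4004 ≡ 8 (mod 9); 8·8 ≡ 1, so inverse 8.
n ≡ 2·9009·1 + 4·5148·5 + 3·2772·9 + 2·3276·5 + 5·4004·8 = 388742.
388742 mod 36036 = 28382.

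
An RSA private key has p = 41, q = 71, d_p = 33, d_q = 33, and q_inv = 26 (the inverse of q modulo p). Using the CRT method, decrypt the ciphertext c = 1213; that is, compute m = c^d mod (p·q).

m₁ = c^(d_p) mod p: c ≡ 24 (mod 41), and 24^33 mod 41 = 22.
m₂ = c^(d_q) mod q: c ≡ 6 (mod 71), and 6^33 mod 71 = 2.
h = q_inv·(m₁ − m₂) mod p = 26·(22 − 2) mod 41 = 28.
m = m₂ + h·q = 2 + 28·71 = 1990.

1990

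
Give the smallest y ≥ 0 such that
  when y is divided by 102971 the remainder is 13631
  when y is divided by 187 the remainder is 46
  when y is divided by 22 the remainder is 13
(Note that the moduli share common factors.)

gcd(102971, 187) = 11 and 11 | (46 − 13631), so the pair is consistent; merging gives y ≡ 1661167 (mod 1750507), where 1750507 = lcm(102971, 187).
gcd(1750507, 22) = 11 and 11 | (13 − 1661167), so the pair is consistent; merging gives y ≡ 1661167 (mod 3501014), where 3501014 = lcm(1750507, 22).
The solution is unique modulo lcm(102971, 187, 22) = 3501014.

1661167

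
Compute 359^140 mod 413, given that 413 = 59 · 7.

Mod 59: 359 ≡ 5; by Fermat, exponent reduces to 140 mod 58 = 24; 5^24 ≡ 29 (mod 59).
Mod 7: 359 ≡ 2; by Fermat, exponent reduces to 140 mod 6 = 2; 2^2 ≡ 4 (mod 7).
Combine by CRT: x ≡ 29 (mod 59), x ≡ 4 (mod 7) ⇒ x ≡ 88 (mod 413).

88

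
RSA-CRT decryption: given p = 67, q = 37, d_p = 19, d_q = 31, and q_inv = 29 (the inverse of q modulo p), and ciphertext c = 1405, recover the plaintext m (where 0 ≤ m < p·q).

m₁ = c^(d_p) mod p: c ≡ 65 (mod 67), and 65^19 mod 67 = 54.
m₂ = c^(d_q) mod q: c ≡ 36 (mod 37), and 36^31 mod 37 = 36.
h = q_inv·(m₁ − m₂) mod p = 29·(54 − 36) mod 67 = 53.
m = m₂ + h·q = 36 + 53·37 = 1997.

1997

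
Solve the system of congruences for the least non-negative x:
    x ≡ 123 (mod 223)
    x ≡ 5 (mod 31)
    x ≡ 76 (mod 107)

256127

The moduli are pairwise coprime; N = 223·31·107 = 739691.
N/223 = 3317; 3317 ≡ 195 (mod 223); 195·215 ≡ 1, so inverse 215.
N/31 = 23861; 23861 ≡ 22 (mod 31); 22·24 ≡ 1, so inverse 24.
N/107 = 6913; 6913 ≡ 65 (mod 107); 65·28 ≡ 1, so inverse 28.
x ≡ 123·3317·215 + 5·23861·24 + 76·6913·28 = 105292249.
105292249 mod 739691 = 256127.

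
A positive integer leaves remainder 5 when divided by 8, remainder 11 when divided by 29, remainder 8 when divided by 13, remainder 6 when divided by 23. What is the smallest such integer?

Combine the congruences pairwise.
From t ≡ 5 (mod 8) write t = 5 + 8s. Substituting into t ≡ 11 (mod 29) gives 8s ≡ 6 (mod 29), and since 8⁻¹ ≡ 11 (mod 29), s ≡ 8. Hence t ≡ 5 + 8·8 = 69 (mod 232).
From t ≡ 69 (mod 232) write t = 69 + 232s. Substituting into t ≡ 8 (mod 13) gives 232s ≡ 4 (mod 13), and since 11⁻¹ ≡ 6 (mod 13), s ≡ 11. Hence t ≡ 69 + 232·11 = 2621 (mod 3016).
From t ≡ 2621 (mod 3016) write t = 2621 + 3016s. Substituting into t ≡ 6 (mod 23) gives 3016s ≡ 7 (mod 23), and since 3⁻¹ ≡ 8 (mod 23), s ≡ 10. Hence t ≡ 2621 + 3016·10 = 32781 (mod 69368).

32781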